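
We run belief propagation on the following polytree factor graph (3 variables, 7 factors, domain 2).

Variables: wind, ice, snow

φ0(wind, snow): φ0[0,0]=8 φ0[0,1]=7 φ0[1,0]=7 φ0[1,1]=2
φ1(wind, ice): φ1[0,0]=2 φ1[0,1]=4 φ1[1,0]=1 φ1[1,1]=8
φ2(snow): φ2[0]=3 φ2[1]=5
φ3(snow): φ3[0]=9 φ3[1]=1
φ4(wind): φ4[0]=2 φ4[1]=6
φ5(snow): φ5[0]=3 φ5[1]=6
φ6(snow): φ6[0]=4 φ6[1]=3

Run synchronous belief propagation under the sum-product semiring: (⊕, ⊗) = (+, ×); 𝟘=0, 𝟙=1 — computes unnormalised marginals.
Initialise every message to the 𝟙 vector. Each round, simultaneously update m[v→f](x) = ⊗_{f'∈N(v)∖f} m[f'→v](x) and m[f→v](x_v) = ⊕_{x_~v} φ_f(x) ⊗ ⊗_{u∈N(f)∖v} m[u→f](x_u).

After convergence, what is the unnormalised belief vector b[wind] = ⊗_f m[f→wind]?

b[wind] = [38664, 132192]

init: all messages = 𝟙 over 2 values
r1 m[φ0→wind] = [15, 9]
r1 m[φ0→snow] = [15, 9]
r1 m[φ1→wind] = [6, 9]
r1 m[φ1→ice] = [3, 12]
r1 m[φ2→snow] = [3, 5]
r1 m[φ3→snow] = [9, 1]
r1 m[φ4→wind] = [2, 6]
r1 m[φ5→snow] = [3, 6]
r1 m[φ6→snow] = [4, 3]
r1 m[wind→φ0] = [1, 1]
r1 m[wind→φ1] = [1, 1]
r1 m[wind→φ4] = [1, 1]
r1 m[ice→φ1] = [1, 1]
r1 m[snow→φ0] = [1, 1]
r1 m[snow→φ2] = [1, 1]
r1 m[snow→φ3] = [1, 1]
r1 m[snow→φ5] = [1, 1]
r1 m[snow→φ6] = [1, 1]
r2 m[φ0→wind] = [15, 9]
r2 m[φ0→snow] = [15, 9]
r2 m[φ1→wind] = [6, 9]
r2 m[φ1→ice] = [3, 12]
r2 m[φ2→snow] = [3, 5]
r2 m[φ3→snow] = [9, 1]
r2 m[φ4→wind] = [2, 6]
r2 m[φ5→snow] = [3, 6]
r2 m[φ6→snow] = [4, 3]
r2 m[wind→φ0] = [12, 54]
r2 m[wind→φ1] = [30, 54]
r2 m[wind→φ4] = [90, 81]
r2 m[ice→φ1] = [1, 1]
r2 m[snow→φ0] = [324, 90]
r2 m[snow→φ2] = [1620, 162]
r2 m[snow→φ3] = [540, 810]
r2 m[snow→φ5] = [1620, 135]
r2 m[snow→φ6] = [1215, 270]
r3 m[φ0→wind] = [3222, 2448]
r3 m[φ0→snow] = [474, 192]
r3 m[φ1→wind] = [6, 9]
r3 m[φ1→ice] = [114, 552]
r3 m[φ2→snow] = [3, 5]
r3 m[φ3→snow] = [9, 1]
r3 m[φ4→wind] = [2, 6]
r3 m[φ5→snow] = [3, 6]
r3 m[φ6→snow] = [4, 3]
r3 m[wind→φ0] = [12, 54]
r3 m[wind→φ1] = [30, 54]
r3 m[wind→φ4] = [90, 81]
r3 m[ice→φ1] = [1, 1]
r3 m[snow→φ0] = [324, 90]
r3 m[snow→φ2] = [1620, 162]
r3 m[snow→φ3] = [540, 810]
r3 m[snow→φ5] = [1620, 135]
r3 m[snow→φ6] = [1215, 270]
r4 m[φ0→wind] = [3222, 2448]
r4 m[φ0→snow] = [474, 192]
r4 m[φ1→wind] = [6, 9]
r4 m[φ1→ice] = [114, 552]
r4 m[φ2→snow] = [3, 5]
r4 m[φ3→snow] = [9, 1]
r4 m[φ4→wind] = [2, 6]
r4 m[φ5→snow] = [3, 6]
r4 m[φ6→snow] = [4, 3]
r4 m[wind→φ0] = [12, 54]
r4 m[wind→φ1] = [6444, 14688]
r4 m[wind→φ4] = [19332, 22032]
r4 m[ice→φ1] = [1, 1]
r4 m[snow→φ0] = [324, 90]
r4 m[snow→φ2] = [51192, 3456]
r4 m[snow→φ3] = [17064, 17280]
r4 m[snow→φ5] = [51192, 2880]
r4 m[snow→φ6] = [38394, 5760]
r5 m[φ0→wind] = [3222, 2448]
r5 m[φ0→snow] = [474, 192]
r5 m[φ1→wind] = [6, 9]
r5 m[φ1→ice] = [27576, 143280]
r5 m[φ2→snow] = [3, 5]
r5 m[φ3→snow] = [9, 1]
r5 m[φ4→wind] = [2, 6]
r5 m[φ5→snow] = [3, 6]
r5 m[φ6→snow] = [4, 3]
r5 m[wind→φ0] = [12, 54]
r5 m[wind→φ1] = [6444, 14688]
r5 m[wind→φ4] = [19332, 22032]
r5 m[ice→φ1] = [1, 1]
r5 m[snow→φ0] = [324, 90]
r5 m[snow→φ2] = [51192, 3456]
r5 m[snow→φ3] = [17064, 17280]
r5 m[snow→φ5] = [51192, 2880]
r5 m[snow→φ6] = [38394, 5760]
r6 m[φ0→wind] = [3222, 2448]
r6 m[φ0→snow] = [474, 192]
r6 m[φ1→wind] = [6, 9]
r6 m[φ1→ice] = [27576, 143280]
r6 m[φ2→snow] = [3, 5]
r6 m[φ3→snow] = [9, 1]
r6 m[φ4→wind] = [2, 6]
r6 m[φ5→snow] = [3, 6]
r6 m[φ6→snow] = [4, 3]
r6 m[wind→φ0] = [12, 54]
r6 m[wind→φ1] = [6444, 14688]
r6 m[wind→φ4] = [19332, 22032]
r6 m[ice→φ1] = [1, 1]
r6 m[snow→φ0] = [324, 90]
r6 m[snow→φ2] = [51192, 3456]
r6 m[snow→φ3] = [17064, 17280]
r6 m[snow→φ5] = [51192, 2880]
r6 m[snow→φ6] = [38394, 5760]
fixed point reached at round 6
b[wind] = ⊗ incoming = [38664, 132192]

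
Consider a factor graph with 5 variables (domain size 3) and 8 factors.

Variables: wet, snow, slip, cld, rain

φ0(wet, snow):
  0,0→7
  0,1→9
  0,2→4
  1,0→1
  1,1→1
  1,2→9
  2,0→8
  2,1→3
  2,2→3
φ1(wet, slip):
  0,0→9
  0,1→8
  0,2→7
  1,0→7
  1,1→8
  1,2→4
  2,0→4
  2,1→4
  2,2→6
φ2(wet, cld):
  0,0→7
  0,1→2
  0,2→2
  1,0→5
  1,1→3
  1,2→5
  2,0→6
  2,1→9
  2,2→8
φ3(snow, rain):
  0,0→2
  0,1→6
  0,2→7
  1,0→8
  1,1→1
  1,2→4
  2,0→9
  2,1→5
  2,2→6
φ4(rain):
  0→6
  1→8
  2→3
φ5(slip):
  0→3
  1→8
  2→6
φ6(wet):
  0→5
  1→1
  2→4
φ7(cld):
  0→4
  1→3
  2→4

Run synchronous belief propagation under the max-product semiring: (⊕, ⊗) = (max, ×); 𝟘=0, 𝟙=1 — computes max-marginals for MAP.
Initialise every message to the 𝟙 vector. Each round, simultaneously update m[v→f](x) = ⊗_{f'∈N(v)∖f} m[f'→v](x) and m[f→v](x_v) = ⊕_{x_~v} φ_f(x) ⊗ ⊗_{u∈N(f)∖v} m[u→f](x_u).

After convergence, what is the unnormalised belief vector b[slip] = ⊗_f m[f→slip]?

b[slip] = [1632960, 3870720, 2540160]

init: all messages = 𝟙 over 3 values
r1 m[φ0→wet] = [9, 9, 8]
r1 m[φ0→snow] = [8, 9, 9]
r1 m[φ1→wet] = [9, 8, 6]
r1 m[φ1→slip] = [9, 8, 7]
r1 m[φ2→wet] = [7, 5, 9]
r1 m[φ2→cld] = [7, 9, 8]
r1 m[φ3→snow] = [7, 8, 9]
r1 m[φ3→rain] = [9, 6, 7]
r1 m[φ4→rain] = [6, 8, 3]
r1 m[φ5→slip] = [3, 8, 6]
r1 m[φ6→wet] = [5, 1, 4]
r1 m[φ7→cld] = [4, 3, 4]
r1 m[wet→φ0] = [1, 1, 1]
r1 m[wet→φ1] = [1, 1, 1]
r1 m[wet→φ2] = [1, 1, 1]
r1 m[wet→φ6] = [1, 1, 1]
r1 m[snow→φ0] = [1, 1, 1]
r1 m[snow→φ3] = [1, 1, 1]
r1 m[slip→φ1] = [1, 1, 1]
r1 m[slip→φ5] = [1, 1, 1]
r1 m[cld→φ2] = [1, 1, 1]
r1 m[cld→φ7] = [1, 1, 1]
r1 m[rain→φ3] = [1, 1, 1]
r1 m[rain→φ4] = [1, 1, 1]
r2 m[φ0→wet] = [9, 9, 8]
r2 m[φ0→snow] = [8, 9, 9]
r2 m[φ1→wet] = [9, 8, 6]
r2 m[φ1→slip] = [9, 8, 7]
r2 m[φ2→wet] = [7, 5, 9]
r2 m[φ2→cld] = [7, 9, 8]
r2 m[φ3→snow] = [7, 8, 9]
r2 m[φ3→rain] = [9, 6, 7]
r2 m[φ4→rain] = [6, 8, 3]
r2 m[φ5→slip] = [3, 8, 6]
r2 m[φ6→wet] = [5, 1, 4]
r2 m[φ7→cld] = [4, 3, 4]
r2 m[wet→φ0] = [315, 40, 216]
r2 m[wet→φ1] = [315, 45, 288]
r2 m[wet→φ2] = [405, 72, 192]
r2 m[wet→φ6] = [567, 360, 432]
r2 m[snow→φ0] = [7, 8, 9]
r2 m[snow→φ3] = [8, 9, 9]
r2 m[slip→φ1] = [3, 8, 6]
r2 m[slip→φ5] = [9, 8, 7]
r2 m[cld→φ2] = [4, 3, 4]
r2 m[cld→φ7] = [7, 9, 8]
r2 m[rain→φ3] = [6, 8, 3]
r2 m[rain→φ4] = [9, 6, 7]
r3 m[φ0→wet] = [72, 81, 56]
r3 m[φ0→snow] = [2205, 2835, 1260]
r3 m[φ1→wet] = [64, 64, 36]
r3 m[φ1→slip] = [2835, 2520, 2205]
r3 m[φ2→wet] = [28, 20, 32]
r3 m[φ2→cld] = [2835, 1728, 1536]
r3 m[φ3→snow] = [48, 48, 54]
r3 m[φ3→rain] = [81, 48, 56]
r3 m[φ4→rain] = [6, 8, 3]
r3 m[φ5→slip] = [3, 8, 6]
r3 m[φ6→wet] = [5, 1, 4]
r3 m[φ7→cld] = [4, 3, 4]
r3 m[wet→φ0] = [315, 40, 216]
r3 m[wet→φ1] = [315, 45, 288]
r3 m[wet→φ2] = [405, 72, 192]
r3 m[wet→φ6] = [567, 360, 432]
r3 m[snow→φ0] = [7, 8, 9]
r3 m[snow→φ3] = [8, 9, 9]
r3 m[slip→φ1] = [3, 8, 6]
r3 m[slip→φ5] = [9, 8, 7]
r3 m[cld→φ2] = [4, 3, 4]
r3 m[cld→φ7] = [7, 9, 8]
r3 m[rain→φ3] = [6, 8, 3]
r3 m[rain→φ4] = [9, 6, 7]
r4 m[φ0→wet] = [72, 81, 56]
r4 m[φ0→snow] = [2205, 2835, 1260]
r4 m[φ1→wet] = [64, 64, 36]
r4 m[φ1→slip] = [2835, 2520, 2205]
r4 m[φ2→wet] = [28, 20, 32]
r4 m[φ2→cld] = [2835, 1728, 1536]
r4 m[φ3→snow] = [48, 48, 54]
r4 m[φ3→rain] = [81, 48, 56]
r4 m[φ4→rain] = [6, 8, 3]
r4 m[φ5→slip] = [3, 8, 6]
r4 m[φ6→wet] = [5, 1, 4]
r4 m[φ7→cld] = [4, 3, 4]
r4 m[wet→φ0] = [8960, 1280, 4608]
r4 m[wet→φ1] = [10080, 1620, 7168]
r4 m[wet→φ2] = [23040, 5184, 8064]
r4 m[wet→φ6] = [129024, 103680, 64512]
r4 m[snow→φ0] = [48, 48, 54]
r4 m[snow→φ3] = [2205, 2835, 1260]
r4 m[slip→φ1] = [3, 8, 6]
r4 m[slip→φ5] = [2835, 2520, 2205]
r4 m[cld→φ2] = [4, 3, 4]
r4 m[cld→φ7] = [2835, 1728, 1536]
r4 m[rain→φ3] = [6, 8, 3]
r4 m[rain→φ4] = [81, 48, 56]
r5 m[φ0→wet] = [432, 486, 384]
r5 m[φ0→snow] = [62720, 80640, 35840]
r5 m[φ1→wet] = [64, 64, 36]
r5 m[φ1→slip] = [90720, 80640, 70560]
r5 m[φ2→wet] = [28, 20, 32]
r5 m[φ2→cld] = [161280, 72576, 64512]
r5 m[φ3→snow] = [48, 48, 54]
r5 m[φ3→rain] = [22680, 13230, 15435]
r5 m[φ4→rain] = [6, 8, 3]
r5 m[φ5→slip] = [3, 8, 6]
r5 m[φ6→wet] = [5, 1, 4]
r5 m[φ7→cld] = [4, 3, 4]
r5 m[wet→φ0] = [8960, 1280, 4608]
r5 m[wet→φ1] = [10080, 1620, 7168]
r5 m[wet→φ2] = [23040, 5184, 8064]
r5 m[wet→φ6] = [129024, 103680, 64512]
r5 m[snow→φ0] = [48, 48, 54]
r5 m[snow→φ3] = [2205, 2835, 1260]
r5 m[slip→φ1] = [3, 8, 6]
r5 m[slip→φ5] = [2835, 2520, 2205]
r5 m[cld→φ2] = [4, 3, 4]
r5 m[cld→φ7] = [2835, 1728, 1536]
r5 m[rain→φ3] = [6, 8, 3]
r5 m[rain→φ4] = [81, 48, 56]
r6 m[φ0→wet] = [432, 486, 384]
r6 m[φ0→snow] = [62720, 80640, 35840]
r6 m[φ1→wet] = [64, 64, 36]
r6 m[φ1→slip] = [90720, 80640, 70560]
r6 m[φ2→wet] = [28, 20, 32]
r6 m[φ2→cld] = [161280, 72576, 64512]
r6 m[φ3→snow] = [48, 48, 54]
r6 m[φ3→rain] = [22680, 13230, 15435]
r6 m[φ4→rain] = [6, 8, 3]
r6 m[φ5→slip] = [3, 8, 6]
r6 m[φ6→wet] = [5, 1, 4]
r6 m[φ7→cld] = [4, 3, 4]
r6 m[wet→φ0] = [8960, 1280, 4608]
r6 m[wet→φ1] = [60480, 9720, 49152]
r6 m[wet→φ2] = [138240, 31104, 55296]
r6 m[wet→φ6] = [774144, 622080, 442368]
r6 m[snow→φ0] = [48, 48, 54]
r6 m[snow→φ3] = [62720, 80640, 35840]
r6 m[slip→φ1] = [3, 8, 6]
r6 m[slip→φ5] = [90720, 80640, 70560]
r6 m[cld→φ2] = [4, 3, 4]
r6 m[cld→φ7] = [161280, 72576, 64512]
r6 m[rain→φ3] = [6, 8, 3]
r6 m[rain→φ4] = [22680, 13230, 15435]
r7 m[φ0→wet] = [432, 486, 384]
r7 m[φ0→snow] = [62720, 80640, 35840]
r7 m[φ1→wet] = [64, 64, 36]
r7 m[φ1→slip] = [544320, 483840, 423360]
r7 m[φ2→wet] = [28, 20, 32]
r7 m[φ2→cld] = [967680, 497664, 442368]
r7 m[φ3→snow] = [48, 48, 54]
r7 m[φ3→rain] = [645120, 376320, 439040]
r7 m[φ4→rain] = [6, 8, 3]
r7 m[φ5→slip] = [3, 8, 6]
r7 m[φ6→wet] = [5, 1, 4]
r7 m[φ7→cld] = [4, 3, 4]
r7 m[wet→φ0] = [8960, 1280, 4608]
r7 m[wet→φ1] = [60480, 9720, 49152]
r7 m[wet→φ2] = [138240, 31104, 55296]
r7 m[wet→φ6] = [774144, 622080, 442368]
r7 m[snow→φ0] = [48, 48, 54]
r7 m[snow→φ3] = [62720, 80640, 35840]
r7 m[slip→φ1] = [3, 8, 6]
r7 m[slip→φ5] = [90720, 80640, 70560]
r7 m[cld→φ2] = [4, 3, 4]
r7 m[cld→φ7] = [161280, 72576, 64512]
r7 m[rain→φ3] = [6, 8, 3]
r7 m[rain→φ4] = [22680, 13230, 15435]
r8 m[φ0→wet] = [432, 486, 384]
r8 m[φ0→snow] = [62720, 80640, 35840]
r8 m[φ1→wet] = [64, 64, 36]
r8 m[φ1→slip] = [544320, 483840, 423360]
r8 m[φ2→wet] = [28, 20, 32]
r8 m[φ2→cld] = [967680, 497664, 442368]
r8 m[φ3→snow] = [48, 48, 54]
r8 m[φ3→rain] = [645120, 376320, 439040]
r8 m[φ4→rain] = [6, 8, 3]
r8 m[φ5→slip] = [3, 8, 6]
r8 m[φ6→wet] = [5, 1, 4]
r8 m[φ7→cld] = [4, 3, 4]
r8 m[wet→φ0] = [8960, 1280, 4608]
r8 m[wet→φ1] = [60480, 9720, 49152]
r8 m[wet→φ2] = [138240, 31104, 55296]
r8 m[wet→φ6] = [774144, 622080, 442368]
r8 m[snow→φ0] = [48, 48, 54]
r8 m[snow→φ3] = [62720, 80640, 35840]
r8 m[slip→φ1] = [3, 8, 6]
r8 m[slip→φ5] = [544320, 483840, 423360]
r8 m[cld→φ2] = [4, 3, 4]
r8 m[cld→φ7] = [967680, 497664, 442368]
r8 m[rain→φ3] = [6, 8, 3]
r8 m[rain→φ4] = [645120, 376320, 439040]
r9 m[φ0→wet] = [432, 486, 384]
r9 m[φ0→snow] = [62720, 80640, 35840]
r9 m[φ1→wet] = [64, 64, 36]
r9 m[φ1→slip] = [544320, 483840, 423360]
r9 m[φ2→wet] = [28, 20, 32]
r9 m[φ2→cld] = [967680, 497664, 442368]
r9 m[φ3→snow] = [48, 48, 54]
r9 m[φ3→rain] = [645120, 376320, 439040]
r9 m[φ4→rain] = [6, 8, 3]
r9 m[φ5→slip] = [3, 8, 6]
r9 m[φ6→wet] = [5, 1, 4]
r9 m[φ7→cld] = [4, 3, 4]
r9 m[wet→φ0] = [8960, 1280, 4608]
r9 m[wet→φ1] = [60480, 9720, 49152]
r9 m[wet→φ2] = [138240, 31104, 55296]
r9 m[wet→φ6] = [774144, 622080, 442368]
r9 m[snow→φ0] = [48, 48, 54]
r9 m[snow→φ3] = [62720, 80640, 35840]
r9 m[slip→φ1] = [3, 8, 6]
r9 m[slip→φ5] = [544320, 483840, 423360]
r9 m[cld→φ2] = [4, 3, 4]
r9 m[cld→φ7] = [967680, 497664, 442368]
r9 m[rain→φ3] = [6, 8, 3]
r9 m[rain→φ4] = [645120, 376320, 439040]
fixed point reached at round 9
b[slip] = ⊗ incoming = [1632960, 3870720, 2540160]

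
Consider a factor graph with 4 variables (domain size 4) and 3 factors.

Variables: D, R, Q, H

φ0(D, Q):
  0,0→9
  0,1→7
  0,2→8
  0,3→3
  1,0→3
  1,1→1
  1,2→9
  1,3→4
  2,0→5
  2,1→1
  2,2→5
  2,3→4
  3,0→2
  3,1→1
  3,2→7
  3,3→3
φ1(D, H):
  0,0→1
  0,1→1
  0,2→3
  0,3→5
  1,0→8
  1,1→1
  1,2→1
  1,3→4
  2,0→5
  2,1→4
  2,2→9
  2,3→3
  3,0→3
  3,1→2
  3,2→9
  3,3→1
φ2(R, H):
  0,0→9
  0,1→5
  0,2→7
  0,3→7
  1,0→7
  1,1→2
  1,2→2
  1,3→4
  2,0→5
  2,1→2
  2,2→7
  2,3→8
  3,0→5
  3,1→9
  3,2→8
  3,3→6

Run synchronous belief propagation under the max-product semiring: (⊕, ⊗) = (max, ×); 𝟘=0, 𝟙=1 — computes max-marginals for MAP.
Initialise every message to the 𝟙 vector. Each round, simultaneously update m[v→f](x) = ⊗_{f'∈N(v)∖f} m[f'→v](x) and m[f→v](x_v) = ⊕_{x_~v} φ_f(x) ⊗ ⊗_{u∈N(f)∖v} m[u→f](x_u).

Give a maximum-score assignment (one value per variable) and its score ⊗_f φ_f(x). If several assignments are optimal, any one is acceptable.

init: all messages = 𝟙 over 4 values
r1 m[φ0→D] = [9, 9, 5, 7]
r1 m[φ0→Q] = [9, 7, 9, 4]
r1 m[φ1→D] = [5, 8, 9, 9]
r1 m[φ1→H] = [8, 4, 9, 5]
r1 m[φ2→R] = [9, 7, 8, 9]
r1 m[φ2→H] = [9, 9, 8, 8]
r1 m[D→φ0] = [1, 1, 1, 1]
r1 m[D→φ1] = [1, 1, 1, 1]
r1 m[R→φ2] = [1, 1, 1, 1]
r1 m[Q→φ0] = [1, 1, 1, 1]
r1 m[H→φ1] = [1, 1, 1, 1]
r1 m[H→φ2] = [1, 1, 1, 1]
r2 m[φ0→D] = [9, 9, 5, 7]
r2 m[φ0→Q] = [9, 7, 9, 4]
r2 m[φ1→D] = [5, 8, 9, 9]
r2 m[φ1→H] = [8, 4, 9, 5]
r2 m[φ2→R] = [9, 7, 8, 9]
r2 m[φ2→H] = [9, 9, 8, 8]
r2 m[D→φ0] = [5, 8, 9, 9]
r2 m[D→φ1] = [9, 9, 5, 7]
r2 m[R→φ2] = [1, 1, 1, 1]
r2 m[Q→φ0] = [1, 1, 1, 1]
r2 m[H→φ1] = [9, 9, 8, 8]
r2 m[H→φ2] = [8, 4, 9, 5]
r3 m[φ0→D] = [9, 9, 5, 7]
r3 m[φ0→Q] = [45, 35, 72, 36]
r3 m[φ1→D] = [40, 72, 72, 72]
r3 m[φ1→H] = [72, 20, 63, 45]
r3 m[φ2→R] = [72, 56, 63, 72]
r3 m[φ2→H] = [9, 9, 8, 8]
r3 m[D→φ0] = [5, 8, 9, 9]
r3 m[D→φ1] = [9, 9, 5, 7]
r3 m[R→φ2] = [1, 1, 1, 1]
r3 m[Q→φ0] = [1, 1, 1, 1]
r3 m[H→φ1] = [9, 9, 8, 8]
r3 m[H→φ2] = [8, 4, 9, 5]
r4 m[φ0→D] = [9, 9, 5, 7]
r4 m[φ0→Q] = [45, 35, 72, 36]
r4 m[φ1→D] = [40, 72, 72, 72]
r4 m[φ1→H] = [72, 20, 63, 45]
r4 m[φ2→R] = [72, 56, 63, 72]
r4 m[φ2→H] = [9, 9, 8, 8]
r4 m[D→φ0] = [40, 72, 72, 72]
r4 m[D→φ1] = [9, 9, 5, 7]
r4 m[R→φ2] = [1, 1, 1, 1]
r4 m[Q→φ0] = [1, 1, 1, 1]
r4 m[H→φ1] = [9, 9, 8, 8]
r4 m[H→φ2] = [72, 20, 63, 45]
r5 m[φ0→D] = [9, 9, 5, 7]
r5 m[φ0→Q] = [360, 280, 648, 288]
r5 m[φ1→D] = [40, 72, 72, 72]
r5 m[φ1→H] = [72, 20, 63, 45]
r5 m[φ2→R] = [648, 504, 441, 504]
r5 m[φ2→H] = [9, 9, 8, 8]
r5 m[D→φ0] = [40, 72, 72, 72]
r5 m[D→φ1] = [9, 9, 5, 7]
r5 m[R→φ2] = [1, 1, 1, 1]
r5 m[Q→φ0] = [1, 1, 1, 1]
r5 m[H→φ1] = [9, 9, 8, 8]
r5 m[H→φ2] = [72, 20, 63, 45]
r6 m[φ0→D] = [9, 9, 5, 7]
r6 m[φ0→Q] = [360, 280, 648, 288]
r6 m[φ1→D] = [40, 72, 72, 72]
r6 m[φ1→H] = [72, 20, 63, 45]
r6 m[φ2→R] = [648, 504, 441, 504]
r6 m[φ2→H] = [9, 9, 8, 8]
r6 m[D→φ0] = [40, 72, 72, 72]
r6 m[D→φ1] = [9, 9, 5, 7]
r6 m[R→φ2] = [1, 1, 1, 1]
r6 m[Q→φ0] = [1, 1, 1, 1]
r6 m[H→φ1] = [9, 9, 8, 8]
r6 m[H→φ2] = [72, 20, 63, 45]
fixed point reached at round 6
traceback from D: (D=1, R=0, Q=2, H=0), score=648

assignment: (D=1, R=0, Q=2, H=0); score = 648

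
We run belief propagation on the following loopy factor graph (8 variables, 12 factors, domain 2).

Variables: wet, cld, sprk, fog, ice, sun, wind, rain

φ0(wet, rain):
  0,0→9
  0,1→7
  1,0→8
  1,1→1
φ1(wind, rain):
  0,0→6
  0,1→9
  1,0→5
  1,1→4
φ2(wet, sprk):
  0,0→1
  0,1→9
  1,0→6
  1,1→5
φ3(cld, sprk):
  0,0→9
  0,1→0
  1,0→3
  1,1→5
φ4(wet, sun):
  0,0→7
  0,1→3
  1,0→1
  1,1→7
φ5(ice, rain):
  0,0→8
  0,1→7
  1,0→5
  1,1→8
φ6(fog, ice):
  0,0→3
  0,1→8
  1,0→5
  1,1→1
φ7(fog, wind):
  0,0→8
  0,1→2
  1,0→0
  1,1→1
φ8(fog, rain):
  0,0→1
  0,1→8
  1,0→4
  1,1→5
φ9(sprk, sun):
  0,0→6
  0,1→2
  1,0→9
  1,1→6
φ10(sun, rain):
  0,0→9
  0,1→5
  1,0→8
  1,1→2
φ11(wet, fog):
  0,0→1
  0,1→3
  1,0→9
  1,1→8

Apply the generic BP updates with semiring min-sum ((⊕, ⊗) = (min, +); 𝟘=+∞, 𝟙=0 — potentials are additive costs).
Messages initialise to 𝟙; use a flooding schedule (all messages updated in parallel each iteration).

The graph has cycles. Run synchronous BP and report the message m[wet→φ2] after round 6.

init: all messages = 𝟙 over 2 values
r1 m[φ0→wet] = [7, 1]
r1 m[φ0→rain] = [8, 1]
r1 m[φ1→wind] = [6, 4]
r1 m[φ1→rain] = [5, 4]
r1 m[φ2→wet] = [1, 5]
r1 m[φ2→sprk] = [1, 5]
r1 m[φ3→cld] = [0, 3]
r1 m[φ3→sprk] = [3, 0]
r1 m[φ4→wet] = [3, 1]
r1 m[φ4→sun] = [1, 3]
r1 m[φ5→ice] = [7, 5]
r1 m[φ5→rain] = [5, 7]
r1 m[φ6→fog] = [3, 1]
r1 m[φ6→ice] = [3, 1]
r1 m[φ7→fog] = [2, 0]
r1 m[φ7→wind] = [0, 1]
r1 m[φ8→fog] = [1, 4]
r1 m[φ8→rain] = [1, 5]
r1 m[φ9→sprk] = [2, 6]
r1 m[φ9→sun] = [6, 2]
r1 m[φ10→sun] = [5, 2]
r1 m[φ10→rain] = [8, 2]
r1 m[φ11→wet] = [1, 8]
r1 m[φ11→fog] = [1, 3]
r1 m[wet→φ0] = [0, 0]
r1 m[wet→φ2] = [0, 0]
r1 m[wet→φ4] = [0, 0]
r1 m[wet→φ11] = [0, 0]
r1 m[cld→φ3] = [0, 0]
r1 m[sprk→φ2] = [0, 0]
r1 m[sprk→φ3] = [0, 0]
r1 m[sprk→φ9] = [0, 0]
r1 m[fog→φ6] = [0, 0]
r1 m[fog→φ7] = [0, 0]
r1 m[fog→φ8] = [0, 0]
r1 m[fog→φ11] = [0, 0]
r1 m[ice→φ5] = [0, 0]
r1 m[ice→φ6] = [0, 0]
r1 m[sun→φ4] = [0, 0]
r1 m[sun→φ9] = [0, 0]
r1 m[sun→φ10] = [0, 0]
r1 m[wind→φ1] = [0, 0]
r1 m[wind→φ7] = [0, 0]
r1 m[rain→φ0] = [0, 0]
r1 m[rain→φ1] = [0, 0]
r1 m[rain→φ5] = [0, 0]
r1 m[rain→φ8] = [0, 0]
r1 m[rain→φ10] = [0, 0]
r2 m[φ0→wet] = [7, 1]
r2 m[φ0→rain] = [8, 1]
r2 m[φ1→wind] = [6, 4]
r2 m[φ1→rain] = [5, 4]
r2 m[φ2→wet] = [1, 5]
r2 m[φ2→sprk] = [1, 5]
r2 m[φ3→cld] = [0, 3]
r2 m[φ3→sprk] = [3, 0]
r2 m[φ4→wet] = [3, 1]
r2 m[φ4→sun] = [1, 3]
r2 m[φ5→ice] = [7, 5]
r2 m[φ5→rain] = [5, 7]
r2 m[φ6→fog] = [3, 1]
r2 m[φ6→ice] = [3, 1]
r2 m[φ7→fog] = [2, 0]
r2 m[φ7→wind] = [0, 1]
r2 m[φ8→fog] = [1, 4]
r2 m[φ8→rain] = [1, 5]
r2 m[φ9→sprk] = [2, 6]
r2 m[φ9→sun] = [6, 2]
r2 m[φ10→sun] = [5, 2]
r2 m[φ10→rain] = [8, 2]
r2 m[φ11→wet] = [1, 8]
r2 m[φ11→fog] = [1, 3]
r2 m[wet→φ0] = [5, 14]
r2 m[wet→φ2] = [11, 10]
r2 m[wet→φ4] = [9, 14]
r2 m[wet→φ11] = [11, 7]
r2 m[cld→φ3] = [0, 0]
r2 m[sprk→φ2] = [5, 6]
r2 m[sprk→φ3] = [3, 11]
r2 m[sprk→φ9] = [4, 5]
r2 m[fog→φ6] = [4, 7]
r2 m[fog→φ7] = [5, 8]
r2 m[fog→φ8] = [6, 4]
r2 m[fog→φ11] = [6, 5]
r2 m[ice→φ5] = [3, 1]
r2 m[ice→φ6] = [7, 5]
r2 m[sun→φ4] = [11, 4]
r2 m[sun→φ9] = [6, 5]
r2 m[sun→φ10] = [7, 5]
r2 m[wind→φ1] = [0, 1]
r2 m[wind→φ7] = [6, 4]
r2 m[rain→φ0] = [19, 18]
r2 m[rain→φ1] = [22, 15]
r2 m[rain→φ5] = [22, 12]
r2 m[rain→φ8] = [26, 14]
r2 m[rain→φ10] = [19, 17]
r3 m[φ0→wet] = [25, 19]
r3 m[φ0→rain] = [14, 12]
r3 m[φ1→wind] = [24, 19]
r3 m[φ1→rain] = [6, 5]
r3 m[φ2→wet] = [6, 11]
r3 m[φ2→sprk] = [12, 15]
r3 m[φ3→cld] = [11, 6]
r3 m[φ3→sprk] = [3, 0]
r3 m[φ4→wet] = [7, 11]
r3 m[φ4→sun] = [15, 12]
r3 m[φ5→ice] = [19, 20]
r3 m[φ5→rain] = [6, 9]
r3 m[φ6→fog] = [10, 6]
r3 m[φ6→ice] = [7, 8]
r3 m[φ7→fog] = [6, 5]
r3 m[φ7→wind] = [8, 7]
r3 m[φ8→fog] = [22, 19]
r3 m[φ8→rain] = [7, 9]
r3 m[φ9→sprk] = [7, 11]
r3 m[φ9→sun] = [10, 6]
r3 m[φ10→sun] = [22, 19]
r3 m[φ10→rain] = [13, 7]
r3 m[φ11→wet] = [7, 13]
r3 m[φ11→fog] = [12, 14]
r3 m[wet→φ0] = [5, 14]
r3 m[wet→φ2] = [11, 10]
r3 m[wet→φ4] = [9, 14]
r3 m[wet→φ11] = [11, 7]
r3 m[cld→φ3] = [0, 0]
r3 m[sprk→φ2] = [5, 6]
r3 m[sprk→φ3] = [3, 11]
r3 m[sprk→φ9] = [4, 5]
r3 m[fog→φ6] = [4, 7]
r3 m[fog→φ7] = [5, 8]
r3 m[fog→φ8] = [6, 4]
r3 m[fog→φ11] = [6, 5]
r3 m[ice→φ5] = [3, 1]
r3 m[ice→φ6] = [7, 5]
r3 m[sun→φ4] = [11, 4]
r3 m[sun→φ9] = [6, 5]
r3 m[sun→φ10] = [7, 5]
r3 m[wind→φ1] = [0, 1]
r3 m[wind→φ7] = [6, 4]
r3 m[rain→φ0] = [19, 18]
r3 m[rain→φ1] = [22, 15]
r3 m[rain→φ5] = [22, 12]
r3 m[rain→φ8] = [26, 14]
r3 m[rain→φ10] = [19, 17]
r4 m[φ0→wet] = [25, 19]
r4 m[φ0→rain] = [14, 12]
r4 m[φ1→wind] = [24, 19]
r4 m[φ1→rain] = [6, 5]
r4 m[φ2→wet] = [6, 11]
r4 m[φ2→sprk] = [12, 15]
r4 m[φ3→cld] = [11, 6]
r4 m[φ3→sprk] = [3, 0]
r4 m[φ4→wet] = [7, 11]
r4 m[φ4→sun] = [15, 12]
r4 m[φ5→ice] = [19, 20]
r4 m[φ5→rain] = [6, 9]
r4 m[φ6→fog] = [10, 6]
r4 m[φ6→ice] = [7, 8]
r4 m[φ7→fog] = [6, 5]
r4 m[φ7→wind] = [8, 7]
r4 m[φ8→fog] = [22, 19]
r4 m[φ8→rain] = [7, 9]
r4 m[φ9→sprk] = [7, 11]
r4 m[φ9→sun] = [10, 6]
r4 m[φ10→sun] = [22, 19]
r4 m[φ10→rain] = [13, 7]
r4 m[φ11→wet] = [7, 13]
r4 m[φ11→fog] = [12, 14]
r4 m[wet→φ0] = [20, 35]
r4 m[wet→φ2] = [39, 43]
r4 m[wet→φ4] = [38, 43]
r4 m[wet→φ11] = [38, 41]
r4 m[cld→φ3] = [0, 0]
r4 m[sprk→φ2] = [10, 11]
r4 m[sprk→φ3] = [19, 26]
r4 m[sprk→φ9] = [15, 15]
r4 m[fog→φ6] = [40, 38]
r4 m[fog→φ7] = [44, 39]
r4 m[fog→φ8] = [28, 25]
r4 m[fog→φ11] = [38, 30]
r4 m[ice→φ5] = [7, 8]
r4 m[ice→φ6] = [19, 20]
r4 m[sun→φ4] = [32, 25]
r4 m[sun→φ9] = [37, 31]
r4 m[sun→φ10] = [25, 18]
r4 m[wind→φ1] = [8, 7]
r4 m[wind→φ7] = [24, 19]
r4 m[rain→φ0] = [32, 30]
r4 m[rain→φ1] = [40, 37]
r4 m[rain→φ5] = [40, 33]
r4 m[rain→φ8] = [39, 33]
r4 m[rain→φ10] = [33, 35]
r5 m[φ0→wet] = [37, 31]
r5 m[φ0→rain] = [29, 27]
r5 m[φ1→wind] = [46, 41]
r5 m[φ1→rain] = [12, 11]
r5 m[φ2→wet] = [11, 16]
r5 m[φ2→sprk] = [40, 48]
r5 m[φ3→cld] = [26, 22]
r5 m[φ3→sprk] = [3, 0]
r5 m[φ4→wet] = [28, 32]
r5 m[φ4→sun] = [44, 41]
r5 m[φ5→ice] = [40, 41]
r5 m[φ5→rain] = [13, 14]
r5 m[φ6→fog] = [22, 21]
r5 m[φ6→ice] = [43, 39]
r5 m[φ7→fog] = [21, 20]
r5 m[φ7→wind] = [39, 40]
r5 m[φ8→fog] = [40, 38]
r5 m[φ8→rain] = [29, 30]
r5 m[φ9→sprk] = [33, 37]
r5 m[φ9→sun] = [21, 17]
r5 m[φ10→sun] = [40, 37]
r5 m[φ10→rain] = [26, 20]
r5 m[φ11→wet] = [33, 38]
r5 m[φ11→fog] = [39, 41]
r5 m[wet→φ0] = [20, 35]
r5 m[wet→φ2] = [39, 43]
r5 m[wet→φ4] = [38, 43]
r5 m[wet→φ11] = [38, 41]
r5 m[cld→φ3] = [0, 0]
r5 m[sprk→φ2] = [10, 11]
r5 m[sprk→φ3] = [19, 26]
r5 m[sprk→φ9] = [15, 15]
r5 m[fog→φ6] = [40, 38]
r5 m[fog→φ7] = [44, 39]
r5 m[fog→φ8] = [28, 25]
r5 m[fog→φ11] = [38, 30]
r5 m[ice→φ5] = [7, 8]
r5 m[ice→φ6] = [19, 20]
r5 m[sun→φ4] = [32, 25]
r5 m[sun→φ9] = [37, 31]
r5 m[sun→φ10] = [25, 18]
r5 m[wind→φ1] = [8, 7]
r5 m[wind→φ7] = [24, 19]
r5 m[rain→φ0] = [32, 30]
r5 m[rain→φ1] = [40, 37]
r5 m[rain→φ5] = [40, 33]
r5 m[rain→φ8] = [39, 33]
r5 m[rain→φ10] = [33, 35]
r6 m[φ0→wet] = [37, 31]
r6 m[φ0→rain] = [29, 27]
r6 m[φ1→wind] = [46, 41]
r6 m[φ1→rain] = [12, 11]
r6 m[φ2→wet] = [11, 16]
r6 m[φ2→sprk] = [40, 48]
r6 m[φ3→cld] = [26, 22]
r6 m[φ3→sprk] = [3, 0]
r6 m[φ4→wet] = [28, 32]
r6 m[φ4→sun] = [44, 41]
r6 m[φ5→ice] = [40, 41]
r6 m[φ5→rain] = [13, 14]
r6 m[φ6→fog] = [22, 21]
r6 m[φ6→ice] = [43, 39]
r6 m[φ7→fog] = [21, 20]
r6 m[φ7→wind] = [39, 40]
r6 m[φ8→fog] = [40, 38]
r6 m[φ8→rain] = [29, 30]
r6 m[φ9→sprk] = [33, 37]
r6 m[φ9→sun] = [21, 17]
r6 m[φ10→sun] = [40, 37]
r6 m[φ10→rain] = [26, 20]
r6 m[φ11→wet] = [33, 38]
r6 m[φ11→fog] = [39, 41]
r6 m[wet→φ0] = [72, 86]
r6 m[wet→φ2] = [98, 101]
r6 m[wet→φ4] = [81, 85]
r6 m[wet→φ11] = [76, 79]
r6 m[cld→φ3] = [0, 0]
r6 m[sprk→φ2] = [36, 37]
r6 m[sprk→φ3] = [73, 85]
r6 m[sprk→φ9] = [43, 48]
r6 m[fog→φ6] = [100, 99]
r6 m[fog→φ7] = [101, 100]
r6 m[fog→φ8] = [82, 82]
r6 m[fog→φ11] = [83, 79]
r6 m[ice→φ5] = [43, 39]
r6 m[ice→φ6] = [40, 41]
r6 m[sun→φ4] = [61, 54]
r6 m[sun→φ9] = [84, 78]
r6 m[sun→φ10] = [65, 58]
r6 m[wind→φ1] = [39, 40]
r6 m[wind→φ7] = [46, 41]
r6 m[rain→φ0] = [80, 75]
r6 m[rain→φ1] = [97, 91]
r6 m[rain→φ5] = [96, 88]
r6 m[rain→φ8] = [80, 72]
r6 m[rain→φ10] = [83, 82]

message @ round 6 = [98, 101]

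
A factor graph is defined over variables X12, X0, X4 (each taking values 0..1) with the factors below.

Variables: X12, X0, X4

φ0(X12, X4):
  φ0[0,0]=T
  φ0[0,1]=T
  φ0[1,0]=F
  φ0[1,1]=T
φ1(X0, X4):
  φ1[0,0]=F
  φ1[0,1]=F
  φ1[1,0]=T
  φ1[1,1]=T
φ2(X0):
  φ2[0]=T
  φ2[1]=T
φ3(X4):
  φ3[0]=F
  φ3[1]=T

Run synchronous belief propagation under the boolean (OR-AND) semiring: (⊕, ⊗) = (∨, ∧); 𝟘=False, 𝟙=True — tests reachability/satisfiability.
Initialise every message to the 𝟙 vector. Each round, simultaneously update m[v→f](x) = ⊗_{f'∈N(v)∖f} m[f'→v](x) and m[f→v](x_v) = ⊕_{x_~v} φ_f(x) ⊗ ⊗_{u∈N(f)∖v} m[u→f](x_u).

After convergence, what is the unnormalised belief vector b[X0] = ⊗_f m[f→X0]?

b[X0] = [F, T]

init: all messages = 𝟙 over 2 values
r1 m[φ0→X12] = [T, T]
r1 m[φ0→X4] = [T, T]
r1 m[φ1→X0] = [F, T]
r1 m[φ1→X4] = [T, T]
r1 m[φ2→X0] = [T, T]
r1 m[φ3→X4] = [F, T]
r1 m[X12→φ0] = [T, T]
r1 m[X0→φ1] = [T, T]
r1 m[X0→φ2] = [T, T]
r1 m[X4→φ0] = [T, T]
r1 m[X4→φ1] = [T, T]
r1 m[X4→φ3] = [T, T]
r2 m[φ0→X12] = [T, T]
r2 m[φ0→X4] = [T, T]
r2 m[φ1→X0] = [F, T]
r2 m[φ1→X4] = [T, T]
r2 m[φ2→X0] = [T, T]
r2 m[φ3→X4] = [F, T]
r2 m[X12→φ0] = [T, T]
r2 m[X0→φ1] = [T, T]
r2 m[X0→φ2] = [F, T]
r2 m[X4→φ0] = [F, T]
r2 m[X4→φ1] = [F, T]
r2 m[X4→φ3] = [T, T]
r3 m[φ0→X12] = [T, T]
r3 m[φ0→X4] = [T, T]
r3 m[φ1→X0] = [F, T]
r3 m[φ1→X4] = [T, T]
r3 m[φ2→X0] = [T, T]
r3 m[φ3→X4] = [F, T]
r3 m[X12→φ0] = [T, T]
r3 m[X0→φ1] = [T, T]
r3 m[X0→φ2] = [F, T]
r3 m[X4→φ0] = [F, T]
r3 m[X4→φ1] = [F, T]
r3 m[X4→φ3] = [T, T]
fixed point reached at round 3
b[X0] = ⊗ incoming = [F, T]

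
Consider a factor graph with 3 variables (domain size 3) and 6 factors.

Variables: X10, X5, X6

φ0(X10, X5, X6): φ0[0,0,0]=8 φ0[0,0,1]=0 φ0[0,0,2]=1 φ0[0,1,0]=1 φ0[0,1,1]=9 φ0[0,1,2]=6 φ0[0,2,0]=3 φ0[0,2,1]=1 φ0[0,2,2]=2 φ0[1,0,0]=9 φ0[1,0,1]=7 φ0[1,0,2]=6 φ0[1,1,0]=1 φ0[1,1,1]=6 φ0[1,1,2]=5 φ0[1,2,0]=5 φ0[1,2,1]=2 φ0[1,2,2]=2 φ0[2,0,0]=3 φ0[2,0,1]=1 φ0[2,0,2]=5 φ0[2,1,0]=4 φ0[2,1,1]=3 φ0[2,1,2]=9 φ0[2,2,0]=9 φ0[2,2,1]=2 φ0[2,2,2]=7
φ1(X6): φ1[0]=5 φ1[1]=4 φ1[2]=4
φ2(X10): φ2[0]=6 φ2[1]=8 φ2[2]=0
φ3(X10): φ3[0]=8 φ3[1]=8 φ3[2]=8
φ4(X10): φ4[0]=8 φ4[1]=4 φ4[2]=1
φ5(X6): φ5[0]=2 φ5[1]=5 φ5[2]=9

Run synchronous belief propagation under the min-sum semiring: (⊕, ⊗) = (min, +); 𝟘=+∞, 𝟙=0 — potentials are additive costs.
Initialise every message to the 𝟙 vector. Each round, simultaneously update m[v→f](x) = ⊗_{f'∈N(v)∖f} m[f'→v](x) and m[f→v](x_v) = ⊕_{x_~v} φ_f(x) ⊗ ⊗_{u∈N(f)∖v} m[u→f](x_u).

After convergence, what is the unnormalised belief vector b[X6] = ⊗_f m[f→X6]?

b[X6] = [19, 19, 27]

init: all messages = 𝟙 over 3 values
r1 m[φ0→X10] = [0, 1, 1]
r1 m[φ0→X5] = [0, 1, 1]
r1 m[φ0→X6] = [1, 0, 1]
r1 m[φ1→X6] = [5, 4, 4]
r1 m[φ2→X10] = [6, 8, 0]
r1 m[φ3→X10] = [8, 8, 8]
r1 m[φ4→X10] = [8, 4, 1]
r1 m[φ5→X6] = [2, 5, 9]
r1 m[X10→φ0] = [0, 0, 0]
r1 m[X10→φ2] = [0, 0, 0]
r1 m[X10→φ3] = [0, 0, 0]
r1 m[X10→φ4] = [0, 0, 0]
r1 m[X5→φ0] = [0, 0, 0]
r1 m[X6→φ0] = [0, 0, 0]
r1 m[X6→φ1] = [0, 0, 0]
r1 m[X6→φ5] = [0, 0, 0]
r2 m[φ0→X10] = [0, 1, 1]
r2 m[φ0→X5] = [0, 1, 1]
r2 m[φ0→X6] = [1, 0, 1]
r2 m[φ1→X6] = [5, 4, 4]
r2 m[φ2→X10] = [6, 8, 0]
r2 m[φ3→X10] = [8, 8, 8]
r2 m[φ4→X10] = [8, 4, 1]
r2 m[φ5→X6] = [2, 5, 9]
r2 m[X10→φ0] = [22, 20, 9]
r2 m[X10→φ2] = [16, 13, 10]
r2 m[X10→φ3] = [14, 13, 2]
r2 m[X10→φ4] = [14, 17, 9]
r2 m[X5→φ0] = [0, 0, 0]
r2 m[X6→φ0] = [7, 9, 13]
r2 m[X6→φ1] = [3, 5, 10]
r2 m[X6→φ5] = [6, 4, 5]
r3 m[φ0→X10] = [8, 8, 10]
r3 m[φ0→X5] = [19, 20, 20]
r3 m[φ0→X6] = [12, 10, 14]
r3 m[φ1→X6] = [5, 4, 4]
r3 m[φ2→X10] = [6, 8, 0]
r3 m[φ3→X10] = [8, 8, 8]
r3 m[φ4→X10] = [8, 4, 1]
r3 m[φ5→X6] = [2, 5, 9]
r3 m[X10→φ0] = [22, 20, 9]
r3 m[X10→φ2] = [16, 13, 10]
r3 m[X10→φ3] = [14, 13, 2]
r3 m[X10→φ4] = [14, 17, 9]
r3 m[X5→φ0] = [0, 0, 0]
r3 m[X6→φ0] = [7, 9, 13]
r3 m[X6→φ1] = [3, 5, 10]
r3 m[X6→φ5] = [6, 4, 5]
r4 m[φ0→X10] = [8, 8, 10]
r4 m[φ0→X5] = [19, 20, 20]
r4 m[φ0→X6] = [12, 10, 14]
r4 m[φ1→X6] = [5, 4, 4]
r4 m[φ2→X10] = [6, 8, 0]
r4 m[φ3→X10] = [8, 8, 8]
r4 m[φ4→X10] = [8, 4, 1]
r4 m[φ5→X6] = [2, 5, 9]
r4 m[X10→φ0] = [22, 20, 9]
r4 m[X10→φ2] = [24, 20, 19]
r4 m[X10→φ3] = [22, 20, 11]
r4 m[X10→φ4] = [22, 24, 18]
r4 m[X5→φ0] = [0, 0, 0]
r4 m[X6→φ0] = [7, 9, 13]
r4 m[X6→φ1] = [14, 15, 23]
r4 m[X6→φ5] = [17, 14, 18]
r5 m[φ0→X10] = [8, 8, 10]
r5 m[φ0→X5] = [19, 20, 20]
r5 m[φ0→X6] = [12, 10, 14]
r5 m[φ1→X6] = [5, 4, 4]
r5 m[φ2→X10] = [6, 8, 0]
r5 m[φ3→X10] = [8, 8, 8]
r5 m[φ4→X10] = [8, 4, 1]
r5 m[φ5→X6] = [2, 5, 9]
r5 m[X10→φ0] = [22, 20, 9]
r5 m[X10→φ2] = [24, 20, 19]
r5 m[X10→φ3] = [22, 20, 11]
r5 m[X10→φ4] = [22, 24, 18]
r5 m[X5→φ0] = [0, 0, 0]
r5 m[X6→φ0] = [7, 9, 13]
r5 m[X6→φ1] = [14, 15, 23]
r5 m[X6→φ5] = [17, 14, 18]
fixed point reached at round 5
b[X6] = ⊗ incoming = [19, 19, 27]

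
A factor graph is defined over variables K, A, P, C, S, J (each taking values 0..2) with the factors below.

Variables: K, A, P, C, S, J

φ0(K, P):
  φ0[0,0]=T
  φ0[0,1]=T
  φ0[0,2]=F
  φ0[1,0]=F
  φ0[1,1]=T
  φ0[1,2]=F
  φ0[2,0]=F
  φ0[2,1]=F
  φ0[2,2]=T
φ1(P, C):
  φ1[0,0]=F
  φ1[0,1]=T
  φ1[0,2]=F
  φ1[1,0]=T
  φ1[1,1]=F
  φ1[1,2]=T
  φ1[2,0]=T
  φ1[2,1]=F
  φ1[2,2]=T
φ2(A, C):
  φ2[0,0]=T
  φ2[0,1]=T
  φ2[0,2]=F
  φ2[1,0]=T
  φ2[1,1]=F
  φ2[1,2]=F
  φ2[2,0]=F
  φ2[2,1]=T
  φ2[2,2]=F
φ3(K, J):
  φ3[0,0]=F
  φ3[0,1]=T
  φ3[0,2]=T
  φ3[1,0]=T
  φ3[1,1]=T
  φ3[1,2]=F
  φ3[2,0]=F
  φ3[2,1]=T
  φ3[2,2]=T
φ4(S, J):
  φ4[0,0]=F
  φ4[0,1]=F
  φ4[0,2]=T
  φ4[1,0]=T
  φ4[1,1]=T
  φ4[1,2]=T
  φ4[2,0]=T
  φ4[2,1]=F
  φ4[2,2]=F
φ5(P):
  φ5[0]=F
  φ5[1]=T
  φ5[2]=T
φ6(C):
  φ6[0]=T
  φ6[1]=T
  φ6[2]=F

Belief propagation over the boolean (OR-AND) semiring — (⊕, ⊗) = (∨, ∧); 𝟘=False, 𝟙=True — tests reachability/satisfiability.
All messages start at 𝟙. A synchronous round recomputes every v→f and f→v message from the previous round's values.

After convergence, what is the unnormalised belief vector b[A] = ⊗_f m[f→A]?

b[A] = [T, T, F]

init: all messages = 𝟙 over 3 values
r1 m[φ0→K] = [T, T, T]
r1 m[φ0→P] = [T, T, T]
r1 m[φ1→P] = [T, T, T]
r1 m[φ1→C] = [T, T, T]
r1 m[φ2→A] = [T, T, T]
r1 m[φ2→C] = [T, T, F]
r1 m[φ3→K] = [T, T, T]
r1 m[φ3→J] = [T, T, T]
r1 m[φ4→S] = [T, T, T]
r1 m[φ4→J] = [T, T, T]
r1 m[φ5→P] = [F, T, T]
r1 m[φ6→C] = [T, T, F]
r1 m[K→φ0] = [T, T, T]
r1 m[K→φ3] = [T, T, T]
r1 m[A→φ2] = [T, T, T]
r1 m[P→φ0] = [T, T, T]
r1 m[P→φ1] = [T, T, T]
r1 m[P→φ5] = [T, T, T]
r1 m[C→φ1] = [T, T, T]
r1 m[C→φ2] = [T, T, T]
r1 m[C→φ6] = [T, T, T]
r1 m[S→φ4] = [T, T, T]
r1 m[J→φ3] = [T, T, T]
r1 m[J→φ4] = [T, T, T]
r2 m[φ0→K] = [T, T, T]
r2 m[φ0→P] = [T, T, T]
r2 m[φ1→P] = [T, T, T]
r2 m[φ1→C] = [T, T, T]
r2 m[φ2→A] = [T, T, T]
r2 m[φ2→C] = [T, T, F]
r2 m[φ3→K] = [T, T, T]
r2 m[φ3→J] = [T, T, T]
r2 m[φ4→S] = [T, T, T]
r2 m[φ4→J] = [T, T, T]
r2 m[φ5→P] = [F, T, T]
r2 m[φ6→C] = [T, T, F]
r2 m[K→φ0] = [T, T, T]
r2 m[K→φ3] = [T, T, T]
r2 m[A→φ2] = [T, T, T]
r2 m[P→φ0] = [F, T, T]
r2 m[P→φ1] = [F, T, T]
r2 m[P→φ5] = [T, T, T]
r2 m[C→φ1] = [T, T, F]
r2 m[C→φ2] = [T, T, F]
r2 m[C→φ6] = [T, T, F]
r2 m[S→φ4] = [T, T, T]
r2 m[J→φ3] = [T, T, T]
r2 m[J→φ4] = [T, T, T]
r3 m[φ0→K] = [T, T, T]
r3 m[φ0→P] = [T, T, T]
r3 m[φ1→P] = [T, T, T]
r3 m[φ1→C] = [T, F, T]
r3 m[φ2→A] = [T, T, T]
r3 m[φ2→C] = [T, T, F]
r3 m[φ3→K] = [T, T, T]
r3 m[φ3→J] = [T, T, T]
r3 m[φ4→S] = [T, T, T]
r3 m[φ4→J] = [T, T, T]
r3 m[φ5→P] = [F, T, T]
r3 m[φ6→C] = [T, T, F]
r3 m[K→φ0] = [T, T, T]
r3 m[K→φ3] = [T, T, T]
r3 m[A→φ2] = [T, T, T]
r3 m[P→φ0] = [F, T, T]
r3 m[P→φ1] = [F, T, T]
r3 m[P→φ5] = [T, T, T]
r3 m[C→φ1] = [T, T, F]
r3 m[C→φ2] = [T, T, F]
r3 m[C→φ6] = [T, T, F]
r3 m[S→φ4] = [T, T, T]
r3 m[J→φ3] = [T, T, T]
r3 m[J→φ4] = [T, T, T]
r4 m[φ0→K] = [T, T, T]
r4 m[φ0→P] = [T, T, T]
r4 m[φ1→P] = [T, T, T]
r4 m[φ1→C] = [T, F, T]
r4 m[φ2→A] = [T, T, T]
r4 m[φ2→C] = [T, T, F]
r4 m[φ3→K] = [T, T, T]
r4 m[φ3→J] = [T, T, T]
r4 m[φ4→S] = [T, T, T]
r4 m[φ4→J] = [T, T, T]
r4 m[φ5→P] = [F, T, T]
r4 m[φ6→C] = [T, T, F]
r4 m[K→φ0] = [T, T, T]
r4 m[K→φ3] = [T, T, T]
r4 m[A→φ2] = [T, T, T]
r4 m[P→φ0] = [F, T, T]
r4 m[P→φ1] = [F, T, T]
r4 m[P→φ5] = [T, T, T]
r4 m[C→φ1] = [T, T, F]
r4 m[C→φ2] = [T, F, F]
r4 m[C→φ6] = [T, F, F]
r4 m[S→φ4] = [T, T, T]
r4 m[J→φ3] = [T, T, T]
r4 m[J→φ4] = [T, T, T]
r5 m[φ0→K] = [T, T, T]
r5 m[φ0→P] = [T, T, T]
r5 m[φ1→P] = [T, T, T]
r5 m[φ1→C] = [T, F, T]
r5 m[φ2→A] = [T, T, F]
r5 m[φ2→C] = [T, T, F]
r5 m[φ3→K] = [T, T, T]
r5 m[φ3→J] = [T, T, T]
r5 m[φ4→S] = [T, T, T]
r5 m[φ4→J] = [T, T, T]
r5 m[φ5→P] = [F, T, T]
r5 m[φ6→C] = [T, T, F]
r5 m[K→φ0] = [T, T, T]
r5 m[K→φ3] = [T, T, T]
r5 m[A→φ2] = [T, T, T]
r5 m[P→φ0] = [F, T, T]
r5 m[P→φ1] = [F, T, T]
r5 m[P→φ5] = [T, T, T]
r5 m[C→φ1] = [T, T, F]
r5 m[C→φ2] = [T, F, F]
r5 m[C→φ6] = [T, F, F]
r5 m[S→φ4] = [T, T, T]
r5 m[J→φ3] = [T, T, T]
r5 m[J→φ4] = [T, T, T]
r6 m[φ0→K] = [T, T, T]
r6 m[φ0→P] = [T, T, T]
r6 m[φ1→P] = [T, T, T]
r6 m[φ1→C] = [T, F, T]
r6 m[φ2→A] = [T, T, F]
r6 m[φ2→C] = [T, T, F]
r6 m[φ3→K] = [T, T, T]
r6 m[φ3→J] = [T, T, T]
r6 m[φ4→S] = [T, T, T]
r6 m[φ4→J] = [T, T, T]
r6 m[φ5→P] = [F, T, T]
r6 m[φ6→C] = [T, T, F]
r6 m[K→φ0] = [T, T, T]
r6 m[K→φ3] = [T, T, T]
r6 m[A→φ2] = [T, T, T]
r6 m[P→φ0] = [F, T, T]
r6 m[P→φ1] = [F, T, T]
r6 m[P→φ5] = [T, T, T]
r6 m[C→φ1] = [T, T, F]
r6 m[C→φ2] = [T, F, F]
r6 m[C→φ6] = [T, F, F]
r6 m[S→φ4] = [T, T, T]
r6 m[J→φ3] = [T, T, T]
r6 m[J→φ4] = [T, T, T]
fixed point reached at round 6
b[A] = ⊗ incoming = [T, T, F]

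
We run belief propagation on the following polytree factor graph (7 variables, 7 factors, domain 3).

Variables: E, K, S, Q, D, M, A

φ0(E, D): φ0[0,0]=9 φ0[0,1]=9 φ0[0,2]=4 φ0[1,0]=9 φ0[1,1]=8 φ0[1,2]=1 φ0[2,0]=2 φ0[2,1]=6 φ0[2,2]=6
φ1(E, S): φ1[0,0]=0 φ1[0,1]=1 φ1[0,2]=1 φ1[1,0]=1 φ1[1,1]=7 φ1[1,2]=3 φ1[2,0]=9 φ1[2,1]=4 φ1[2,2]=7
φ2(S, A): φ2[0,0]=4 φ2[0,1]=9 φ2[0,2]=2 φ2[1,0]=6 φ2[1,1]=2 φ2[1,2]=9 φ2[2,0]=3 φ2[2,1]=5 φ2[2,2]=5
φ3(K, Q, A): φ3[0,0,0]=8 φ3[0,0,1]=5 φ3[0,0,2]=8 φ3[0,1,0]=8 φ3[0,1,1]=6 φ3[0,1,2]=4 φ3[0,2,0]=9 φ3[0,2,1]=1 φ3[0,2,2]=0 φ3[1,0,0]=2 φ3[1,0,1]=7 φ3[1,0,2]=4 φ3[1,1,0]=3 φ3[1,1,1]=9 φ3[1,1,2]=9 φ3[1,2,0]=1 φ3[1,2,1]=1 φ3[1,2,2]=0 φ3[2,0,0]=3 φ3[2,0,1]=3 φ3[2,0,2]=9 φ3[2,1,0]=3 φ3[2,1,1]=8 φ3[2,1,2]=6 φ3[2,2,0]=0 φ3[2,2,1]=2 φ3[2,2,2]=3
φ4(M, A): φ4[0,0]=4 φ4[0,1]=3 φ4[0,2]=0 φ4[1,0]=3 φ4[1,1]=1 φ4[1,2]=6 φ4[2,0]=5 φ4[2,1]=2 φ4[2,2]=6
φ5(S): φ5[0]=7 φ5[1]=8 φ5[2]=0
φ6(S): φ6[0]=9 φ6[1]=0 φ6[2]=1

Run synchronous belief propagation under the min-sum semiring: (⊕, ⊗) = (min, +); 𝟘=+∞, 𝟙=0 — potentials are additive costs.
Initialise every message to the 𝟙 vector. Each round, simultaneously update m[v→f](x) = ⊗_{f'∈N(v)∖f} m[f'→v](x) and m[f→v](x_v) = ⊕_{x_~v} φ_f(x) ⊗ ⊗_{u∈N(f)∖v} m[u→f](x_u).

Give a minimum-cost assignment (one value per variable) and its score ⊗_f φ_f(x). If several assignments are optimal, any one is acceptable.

init: all messages = 𝟙 over 3 values
r1 m[φ0→E] = [4, 1, 2]
r1 m[φ0→D] = [2, 6, 1]
r1 m[φ1→E] = [0, 1, 4]
r1 m[φ1→S] = [0, 1, 1]
r1 m[φ2→S] = [2, 2, 3]
r1 m[φ2→A] = [3, 2, 2]
r1 m[φ3→K] = [0, 0, 0]
r1 m[φ3→Q] = [2, 3, 0]
r1 m[φ3→A] = [0, 1, 0]
r1 m[φ4→M] = [0, 1, 2]
r1 m[φ4→A] = [3, 1, 0]
r1 m[φ5→S] = [7, 8, 0]
r1 m[φ6→S] = [9, 0, 1]
r1 m[E→φ0] = [0, 0, 0]
r1 m[E→φ1] = [0, 0, 0]
r1 m[K→φ3] = [0, 0, 0]
r1 m[S→φ1] = [0, 0, 0]
r1 m[S→φ2] = [0, 0, 0]
r1 m[S→φ5] = [0, 0, 0]
r1 m[S→φ6] = [0, 0, 0]
r1 m[Q→φ3] = [0, 0, 0]
r1 m[D→φ0] = [0, 0, 0]
r1 m[M→φ4] = [0, 0, 0]
r1 m[A→φ2] = [0, 0, 0]
r1 m[A→φ3] = [0, 0, 0]
r1 m[A→φ4] = [0, 0, 0]
r2 m[φ0→E] = [4, 1, 2]
r2 m[φ0→D] = [2, 6, 1]
r2 m[φ1→E] = [0, 1, 4]
r2 m[φ1→S] = [0, 1, 1]
r2 m[φ2→S] = [2, 2, 3]
r2 m[φ2→A] = [3, 2, 2]
r2 m[φ3→K] = [0, 0, 0]
r2 m[φ3→Q] = [2, 3, 0]
r2 m[φ3→A] = [0, 1, 0]
r2 m[φ4→M] = [0, 1, 2]
r2 m[φ4→A] = [3, 1, 0]
r2 m[φ5→S] = [7, 8, 0]
r2 m[φ6→S] = [9, 0, 1]
r2 m[E→φ0] = [0, 1, 4]
r2 m[E→φ1] = [4, 1, 2]
r2 m[K→φ3] = [0, 0, 0]
r2 m[S→φ1] = [18, 10, 4]
r2 m[S→φ2] = [16, 9, 2]
r2 m[S→φ5] = [11, 3, 5]
r2 m[S→φ6] = [9, 11, 4]
r2 m[Q→φ3] = [0, 0, 0]
r2 m[D→φ0] = [0, 0, 0]
r2 m[M→φ4] = [0, 0, 0]
r2 m[A→φ2] = [3, 2, 0]
r2 m[A→φ3] = [6, 3, 2]
r2 m[A→φ4] = [3, 3, 2]
r3 m[φ0→E] = [4, 1, 2]
r3 m[φ0→D] = [6, 9, 2]
r3 m[φ1→E] = [5, 7, 11]
r3 m[φ1→S] = [2, 5, 4]
r3 m[φ2→S] = [2, 4, 5]
r3 m[φ2→A] = [5, 7, 7]
r3 m[φ3→K] = [2, 2, 5]
r3 m[φ3→Q] = [6, 6, 2]
r3 m[φ3→A] = [0, 1, 0]
r3 m[φ4→M] = [2, 4, 5]
r3 m[φ4→A] = [3, 1, 0]
r3 m[φ5→S] = [7, 8, 0]
r3 m[φ6→S] = [9, 0, 1]
r3 m[E→φ0] = [0, 1, 4]
r3 m[E→φ1] = [4, 1, 2]
r3 m[K→φ3] = [0, 0, 0]
r3 m[S→φ1] = [18, 10, 4]
r3 m[S→φ2] = [16, 9, 2]
r3 m[S→φ5] = [11, 3, 5]
r3 m[S→φ6] = [9, 11, 4]
r3 m[Q→φ3] = [0, 0, 0]
r3 m[D→φ0] = [0, 0, 0]
r3 m[M→φ4] = [0, 0, 0]
r3 m[A→φ2] = [3, 2, 0]
r3 m[A→φ3] = [6, 3, 2]
r3 m[A→φ4] = [3, 3, 2]
r4 m[φ0→E] = [4, 1, 2]
r4 m[φ0→D] = [6, 9, 2]
r4 m[φ1→E] = [5, 7, 11]
r4 m[φ1→S] = [2, 5, 4]
r4 m[φ2→S] = [2, 4, 5]
r4 m[φ2→A] = [5, 7, 7]
r4 m[φ3→K] = [2, 2, 5]
r4 m[φ3→Q] = [6, 6, 2]
r4 m[φ3→A] = [0, 1, 0]
r4 m[φ4→M] = [2, 4, 5]
r4 m[φ4→A] = [3, 1, 0]
r4 m[φ5→S] = [7, 8, 0]
r4 m[φ6→S] = [9, 0, 1]
r4 m[E→φ0] = [5, 7, 11]
r4 m[E→φ1] = [4, 1, 2]
r4 m[K→φ3] = [0, 0, 0]
r4 m[S→φ1] = [18, 12, 6]
r4 m[S→φ2] = [18, 13, 5]
r4 m[S→φ5] = [13, 9, 10]
r4 m[S→φ6] = [11, 17, 9]
r4 m[Q→φ3] = [0, 0, 0]
r4 m[D→φ0] = [0, 0, 0]
r4 m[M→φ4] = [0, 0, 0]
r4 m[A→φ2] = [3, 2, 0]
r4 m[A→φ3] = [8, 8, 7]
r4 m[A→φ4] = [5, 8, 7]
r5 m[φ0→E] = [4, 1, 2]
r5 m[φ0→D] = [13, 14, 8]
r5 m[φ1→E] = [7, 9, 13]
r5 m[φ1→S] = [2, 5, 4]
r5 m[φ2→S] = [2, 4, 5]
r5 m[φ2→A] = [8, 10, 10]
r5 m[φ3→K] = [7, 7, 8]
r5 m[φ3→Q] = [10, 11, 7]
r5 m[φ3→A] = [0, 1, 0]
r5 m[φ4→M] = [7, 8, 10]
r5 m[φ4→A] = [3, 1, 0]
r5 m[φ5→S] = [7, 8, 0]
r5 m[φ6→S] = [9, 0, 1]
r5 m[E→φ0] = [5, 7, 11]
r5 m[E→φ1] = [4, 1, 2]
r5 m[K→φ3] = [0, 0, 0]
r5 m[S→φ1] = [18, 12, 6]
r5 m[S→φ2] = [18, 13, 5]
r5 m[S→φ5] = [13, 9, 10]
r5 m[S→φ6] = [11, 17, 9]
r5 m[Q→φ3] = [0, 0, 0]
r5 m[D→φ0] = [0, 0, 0]
r5 m[M→φ4] = [0, 0, 0]
r5 m[A→φ2] = [3, 2, 0]
r5 m[A→φ3] = [8, 8, 7]
r5 m[A→φ4] = [5, 8, 7]
r6 m[φ0→E] = [4, 1, 2]
r6 m[φ0→D] = [13, 14, 8]
r6 m[φ1→E] = [7, 9, 13]
r6 m[φ1→S] = [2, 5, 4]
r6 m[φ2→S] = [2, 4, 5]
r6 m[φ2→A] = [8, 10, 10]
r6 m[φ3→K] = [7, 7, 8]
r6 m[φ3→Q] = [10, 11, 7]
r6 m[φ3→A] = [0, 1, 0]
r6 m[φ4→M] = [7, 8, 10]
r6 m[φ4→A] = [3, 1, 0]
r6 m[φ5→S] = [7, 8, 0]
r6 m[φ6→S] = [9, 0, 1]
r6 m[E→φ0] = [7, 9, 13]
r6 m[E→φ1] = [4, 1, 2]
r6 m[K→φ3] = [0, 0, 0]
r6 m[S→φ1] = [18, 12, 6]
r6 m[S→φ2] = [18, 13, 5]
r6 m[S→φ5] = [13, 9, 10]
r6 m[S→φ6] = [11, 17, 9]
r6 m[Q→φ3] = [0, 0, 0]
r6 m[D→φ0] = [0, 0, 0]
r6 m[M→φ4] = [0, 0, 0]
r6 m[A→φ2] = [3, 2, 0]
r6 m[A→φ3] = [11, 11, 10]
r6 m[A→φ4] = [8, 11, 10]
r7 m[φ0→E] = [4, 1, 2]
r7 m[φ0→D] = [15, 16, 10]
r7 m[φ1→E] = [7, 9, 13]
r7 m[φ1→S] = [2, 5, 4]
r7 m[φ2→S] = [2, 4, 5]
r7 m[φ2→A] = [8, 10, 10]
r7 m[φ3→K] = [10, 10, 11]
r7 m[φ3→Q] = [13, 14, 10]
r7 m[φ3→A] = [0, 1, 0]
r7 m[φ4→M] = [10, 11, 13]
r7 m[φ4→A] = [3, 1, 0]
r7 m[φ5→S] = [7, 8, 0]
r7 m[φ6→S] = [9, 0, 1]
r7 m[E→φ0] = [7, 9, 13]
r7 m[E→φ1] = [4, 1, 2]
r7 m[K→φ3] = [0, 0, 0]
r7 m[S→φ1] = [18, 12, 6]
r7 m[S→φ2] = [18, 13, 5]
r7 m[S→φ5] = [13, 9, 10]
r7 m[S→φ6] = [11, 17, 9]
r7 m[Q→φ3] = [0, 0, 0]
r7 m[D→φ0] = [0, 0, 0]
r7 m[M→φ4] = [0, 0, 0]
r7 m[A→φ2] = [3, 2, 0]
r7 m[A→φ3] = [11, 11, 10]
r7 m[A→φ4] = [8, 11, 10]
r8 m[φ0→E] = [4, 1, 2]
r8 m[φ0→D] = [15, 16, 10]
r8 m[φ1→E] = [7, 9, 13]
r8 m[φ1→S] = [2, 5, 4]
r8 m[φ2→S] = [2, 4, 5]
r8 m[φ2→A] = [8, 10, 10]
r8 m[φ3→K] = [10, 10, 11]
r8 m[φ3→Q] = [13, 14, 10]
r8 m[φ3→A] = [0, 1, 0]
r8 m[φ4→M] = [10, 11, 13]
r8 m[φ4→A] = [3, 1, 0]
r8 m[φ5→S] = [7, 8, 0]
r8 m[φ6→S] = [9, 0, 1]
r8 m[E→φ0] = [7, 9, 13]
r8 m[E→φ1] = [4, 1, 2]
r8 m[K→φ3] = [0, 0, 0]
r8 m[S→φ1] = [18, 12, 6]
r8 m[S→φ2] = [18, 13, 5]
r8 m[S→φ5] = [13, 9, 10]
r8 m[S→φ6] = [11, 17, 9]
r8 m[Q→φ3] = [0, 0, 0]
r8 m[D→φ0] = [0, 0, 0]
r8 m[M→φ4] = [0, 0, 0]
r8 m[A→φ2] = [3, 2, 0]
r8 m[A→φ3] = [11, 11, 10]
r8 m[A→φ4] = [8, 11, 10]
fixed point reached at round 8
traceback from E: (E=1, K=0, S=2, Q=2, D=2, M=0, A=2), score=10

assignment: (E=1, K=0, S=2, Q=2, D=2, M=0, A=2); score = 10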